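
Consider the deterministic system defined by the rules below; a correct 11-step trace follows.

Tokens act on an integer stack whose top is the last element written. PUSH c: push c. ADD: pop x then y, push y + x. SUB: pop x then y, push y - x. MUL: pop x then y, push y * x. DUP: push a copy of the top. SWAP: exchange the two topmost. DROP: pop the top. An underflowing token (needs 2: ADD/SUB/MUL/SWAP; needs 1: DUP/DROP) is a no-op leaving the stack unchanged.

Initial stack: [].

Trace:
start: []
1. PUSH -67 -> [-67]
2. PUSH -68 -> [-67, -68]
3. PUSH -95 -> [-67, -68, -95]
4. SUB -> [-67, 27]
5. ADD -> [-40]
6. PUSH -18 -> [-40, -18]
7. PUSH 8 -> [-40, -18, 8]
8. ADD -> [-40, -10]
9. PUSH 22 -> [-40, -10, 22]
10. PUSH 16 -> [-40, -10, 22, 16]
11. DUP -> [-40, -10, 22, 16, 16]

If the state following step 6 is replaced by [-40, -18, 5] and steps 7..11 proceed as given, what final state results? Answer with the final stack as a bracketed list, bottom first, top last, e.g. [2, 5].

[-40, -18, 13, 22, 16, 16]

state after step 6 := [-40, -18, 5]
7. PUSH 8 -> [-40, -18, 5, 8]
8. ADD -> [-40, -18, 13]
9. PUSH 22 -> [-40, -18, 13, 22]
10. PUSH 16 -> [-40, -18, 13, 22, 16]
11. DUP -> [-40, -18, 13, 22, 16, 16]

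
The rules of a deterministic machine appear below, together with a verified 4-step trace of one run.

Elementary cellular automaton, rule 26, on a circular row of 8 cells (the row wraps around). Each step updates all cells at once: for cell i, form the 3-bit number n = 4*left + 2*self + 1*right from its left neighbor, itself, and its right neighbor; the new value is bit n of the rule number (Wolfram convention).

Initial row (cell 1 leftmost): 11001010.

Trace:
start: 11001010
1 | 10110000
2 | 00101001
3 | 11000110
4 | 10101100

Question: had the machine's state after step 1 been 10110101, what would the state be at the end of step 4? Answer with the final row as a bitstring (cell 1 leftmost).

10001100

state after step 1 := 10110101
2 | 00100001
3 | 11010010
4 | 10001100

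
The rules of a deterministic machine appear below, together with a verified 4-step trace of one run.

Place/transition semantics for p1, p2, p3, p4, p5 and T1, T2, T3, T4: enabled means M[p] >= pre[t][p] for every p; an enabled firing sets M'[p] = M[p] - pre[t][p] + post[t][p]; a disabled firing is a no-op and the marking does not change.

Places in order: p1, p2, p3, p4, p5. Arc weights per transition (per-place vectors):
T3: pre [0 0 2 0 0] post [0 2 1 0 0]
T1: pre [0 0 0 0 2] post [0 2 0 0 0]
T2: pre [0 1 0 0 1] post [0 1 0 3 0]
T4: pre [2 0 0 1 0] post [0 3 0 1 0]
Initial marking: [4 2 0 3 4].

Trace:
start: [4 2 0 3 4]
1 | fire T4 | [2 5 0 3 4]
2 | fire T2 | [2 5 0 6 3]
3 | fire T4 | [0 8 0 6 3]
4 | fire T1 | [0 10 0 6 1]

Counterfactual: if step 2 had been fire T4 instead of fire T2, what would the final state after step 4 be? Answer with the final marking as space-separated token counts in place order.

(re-executing from step 2 with the substitution; state before step 2: [2 5 0 3 4])
2 | fire T4 | [0 8 0 3 4]
3 | fire T4 | [0 8 0 3 4]
4 | fire T1 | [0 10 0 3 2]

0 10 0 3 2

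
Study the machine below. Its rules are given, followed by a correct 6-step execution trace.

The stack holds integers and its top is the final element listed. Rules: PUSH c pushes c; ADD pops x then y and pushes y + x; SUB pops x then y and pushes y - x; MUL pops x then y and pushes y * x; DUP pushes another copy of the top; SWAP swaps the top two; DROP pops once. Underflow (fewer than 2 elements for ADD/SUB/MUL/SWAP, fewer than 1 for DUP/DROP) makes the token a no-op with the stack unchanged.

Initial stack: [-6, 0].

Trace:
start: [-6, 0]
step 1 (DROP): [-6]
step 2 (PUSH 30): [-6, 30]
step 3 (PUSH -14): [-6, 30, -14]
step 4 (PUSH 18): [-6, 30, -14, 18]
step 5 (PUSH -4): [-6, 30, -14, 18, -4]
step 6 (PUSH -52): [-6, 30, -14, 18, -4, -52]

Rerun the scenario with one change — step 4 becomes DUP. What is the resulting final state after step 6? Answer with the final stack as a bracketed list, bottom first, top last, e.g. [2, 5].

[-6, 30, -14, -14, -4, -52]

(re-executing from step 4 with the substitution; state before step 4: [-6, 30, -14])
step 4 (DUP): [-6, 30, -14, -14]
step 5 (PUSH -4): [-6, 30, -14, -14, -4]
step 6 (PUSH -52): [-6, 30, -14, -14, -4, -52]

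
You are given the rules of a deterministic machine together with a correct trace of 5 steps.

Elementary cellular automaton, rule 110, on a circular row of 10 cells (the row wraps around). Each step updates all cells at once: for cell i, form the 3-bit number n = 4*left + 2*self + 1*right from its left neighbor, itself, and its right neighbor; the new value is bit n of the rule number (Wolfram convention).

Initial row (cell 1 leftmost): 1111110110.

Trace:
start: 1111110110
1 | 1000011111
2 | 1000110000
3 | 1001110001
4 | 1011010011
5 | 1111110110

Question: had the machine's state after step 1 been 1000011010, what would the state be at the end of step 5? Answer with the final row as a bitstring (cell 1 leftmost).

1110100011

state after step 1 := 1000011010
2 | 1000111111
3 | 1001100000
4 | 1011100001
5 | 1110100011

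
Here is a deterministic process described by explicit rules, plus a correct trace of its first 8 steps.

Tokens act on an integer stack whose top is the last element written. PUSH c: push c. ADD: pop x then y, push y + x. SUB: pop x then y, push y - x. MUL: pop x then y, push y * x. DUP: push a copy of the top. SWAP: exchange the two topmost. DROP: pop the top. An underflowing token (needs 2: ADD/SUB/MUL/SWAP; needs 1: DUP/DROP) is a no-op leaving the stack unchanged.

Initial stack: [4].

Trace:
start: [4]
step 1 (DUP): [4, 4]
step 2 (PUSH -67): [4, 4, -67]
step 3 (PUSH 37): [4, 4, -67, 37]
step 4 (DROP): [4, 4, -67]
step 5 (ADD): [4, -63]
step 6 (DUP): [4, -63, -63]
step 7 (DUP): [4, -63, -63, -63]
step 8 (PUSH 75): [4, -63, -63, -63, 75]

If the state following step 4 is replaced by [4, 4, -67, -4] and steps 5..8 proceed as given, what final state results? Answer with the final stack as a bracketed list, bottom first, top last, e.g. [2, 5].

[4, 4, -71, -71, -71, 75]

state after step 4 := [4, 4, -67, -4]
step 5 (ADD): [4, 4, -71]
step 6 (DUP): [4, 4, -71, -71]
step 7 (DUP): [4, 4, -71, -71, -71]
step 8 (PUSH 75): [4, 4, -71, -71, -71, 75]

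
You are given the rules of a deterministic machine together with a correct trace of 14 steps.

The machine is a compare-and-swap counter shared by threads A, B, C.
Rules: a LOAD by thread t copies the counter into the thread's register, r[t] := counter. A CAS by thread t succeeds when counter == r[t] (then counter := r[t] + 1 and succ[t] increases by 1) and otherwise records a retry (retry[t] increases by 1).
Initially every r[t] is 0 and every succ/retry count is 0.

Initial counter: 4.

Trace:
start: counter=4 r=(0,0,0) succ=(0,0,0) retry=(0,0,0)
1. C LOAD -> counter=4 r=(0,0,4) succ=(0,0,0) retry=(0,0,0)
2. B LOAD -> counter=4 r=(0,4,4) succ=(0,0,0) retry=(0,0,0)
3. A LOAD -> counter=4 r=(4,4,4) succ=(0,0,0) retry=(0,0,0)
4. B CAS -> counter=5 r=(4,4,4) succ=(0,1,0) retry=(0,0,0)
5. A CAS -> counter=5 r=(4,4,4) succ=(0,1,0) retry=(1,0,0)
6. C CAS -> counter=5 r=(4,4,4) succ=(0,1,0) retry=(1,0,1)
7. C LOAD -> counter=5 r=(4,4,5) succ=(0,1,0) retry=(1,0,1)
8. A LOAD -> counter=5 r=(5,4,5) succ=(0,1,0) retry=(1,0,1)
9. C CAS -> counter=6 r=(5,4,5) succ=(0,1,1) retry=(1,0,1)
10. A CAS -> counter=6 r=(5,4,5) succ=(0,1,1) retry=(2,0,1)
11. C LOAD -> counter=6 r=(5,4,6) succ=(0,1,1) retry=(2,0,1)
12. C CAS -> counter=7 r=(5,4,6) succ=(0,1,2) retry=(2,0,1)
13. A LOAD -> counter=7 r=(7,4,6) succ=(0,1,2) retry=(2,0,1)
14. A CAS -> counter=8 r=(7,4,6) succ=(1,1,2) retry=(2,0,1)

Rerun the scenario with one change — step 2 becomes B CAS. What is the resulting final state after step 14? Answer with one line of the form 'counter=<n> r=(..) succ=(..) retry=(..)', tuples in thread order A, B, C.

counter=8 r=(7,0,6) succ=(2,0,2) retry=(1,2,1)

(re-executing from step 2 with the substitution; state before step 2: counter=4 r=(0,0,4) succ=(0,0,0) retry=(0,0,0))
2. B CAS -> counter=4 r=(0,0,4) succ=(0,0,0) retry=(0,1,0)
3. A LOAD -> counter=4 r=(4,0,4) succ=(0,0,0) retry=(0,1,0)
4. B CAS -> counter=4 r=(4,0,4) succ=(0,0,0) retry=(0,2,0)
5. A CAS -> counter=5 r=(4,0,4) succ=(1,0,0) retry=(0,2,0)
6. C CAS -> counter=5 r=(4,0,4) succ=(1,0,0) retry=(0,2,1)
7. C LOAD -> counter=5 r=(4,0,5) succ=(1,0,0) retry=(0,2,1)
8. A LOAD -> counter=5 r=(5,0,5) succ=(1,0,0) retry=(0,2,1)
9. C CAS -> counter=6 r=(5,0,5) succ=(1,0,1) retry=(0,2,1)
10. A CAS -> counter=6 r=(5,0,5) succ=(1,0,1) retry=(1,2,1)
11. C LOAD -> counter=6 r=(5,0,6) succ=(1,0,1) retry=(1,2,1)
12. C CAS -> counter=7 r=(5,0,6) succ=(1,0,2) retry=(1,2,1)
13. A LOAD -> counter=7 r=(7,0,6) succ=(1,0,2) retry=(1,2,1)
14. A CAS -> counter=8 r=(7,0,6) succ=(2,0,2) retry=(1,2,1)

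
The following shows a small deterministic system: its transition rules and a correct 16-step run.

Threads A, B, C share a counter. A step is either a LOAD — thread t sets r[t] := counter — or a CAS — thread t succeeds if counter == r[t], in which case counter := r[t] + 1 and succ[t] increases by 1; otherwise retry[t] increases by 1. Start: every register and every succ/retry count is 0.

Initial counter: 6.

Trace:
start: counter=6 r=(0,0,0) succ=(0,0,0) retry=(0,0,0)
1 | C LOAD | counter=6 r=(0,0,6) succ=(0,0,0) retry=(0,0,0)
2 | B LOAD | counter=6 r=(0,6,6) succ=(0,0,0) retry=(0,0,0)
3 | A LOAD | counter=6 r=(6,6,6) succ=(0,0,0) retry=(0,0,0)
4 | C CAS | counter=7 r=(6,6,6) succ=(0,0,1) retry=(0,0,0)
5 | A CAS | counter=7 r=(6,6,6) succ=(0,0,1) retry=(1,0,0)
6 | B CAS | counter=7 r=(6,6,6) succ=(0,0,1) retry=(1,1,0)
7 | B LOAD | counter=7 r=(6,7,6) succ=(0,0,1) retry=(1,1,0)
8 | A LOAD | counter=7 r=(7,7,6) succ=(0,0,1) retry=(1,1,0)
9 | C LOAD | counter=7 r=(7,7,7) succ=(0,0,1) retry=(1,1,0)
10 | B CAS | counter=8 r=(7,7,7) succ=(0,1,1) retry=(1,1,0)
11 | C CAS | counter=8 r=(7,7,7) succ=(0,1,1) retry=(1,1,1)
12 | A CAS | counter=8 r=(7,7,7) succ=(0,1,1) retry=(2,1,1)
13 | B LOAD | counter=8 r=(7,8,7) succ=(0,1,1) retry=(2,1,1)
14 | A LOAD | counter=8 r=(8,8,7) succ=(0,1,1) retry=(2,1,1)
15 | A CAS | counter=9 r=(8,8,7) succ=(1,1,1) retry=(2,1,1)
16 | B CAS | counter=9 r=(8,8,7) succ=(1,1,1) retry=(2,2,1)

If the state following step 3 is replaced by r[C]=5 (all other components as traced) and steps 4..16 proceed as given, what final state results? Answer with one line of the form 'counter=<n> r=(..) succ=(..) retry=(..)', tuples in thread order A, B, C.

counter=9 r=(8,8,7) succ=(2,1,0) retry=(1,2,2)

state after step 3 := counter=6 r=(6,6,5) succ=(0,0,0) retry=(0,0,0)
4 | C CAS | counter=6 r=(6,6,5) succ=(0,0,0) retry=(0,0,1)
5 | A CAS | counter=7 r=(6,6,5) succ=(1,0,0) retry=(0,0,1)
6 | B CAS | counter=7 r=(6,6,5) succ=(1,0,0) retry=(0,1,1)
7 | B LOAD | counter=7 r=(6,7,5) succ=(1,0,0) retry=(0,1,1)
8 | A LOAD | counter=7 r=(7,7,5) succ=(1,0,0) retry=(0,1,1)
9 | C LOAD | counter=7 r=(7,7,7) succ=(1,0,0) retry=(0,1,1)
10 | B CAS | counter=8 r=(7,7,7) succ=(1,1,0) retry=(0,1,1)
11 | C CAS | counter=8 r=(7,7,7) succ=(1,1,0) retry=(0,1,2)
12 | A CAS | counter=8 r=(7,7,7) succ=(1,1,0) retry=(1,1,2)
13 | B LOAD | counter=8 r=(7,8,7) succ=(1,1,0) retry=(1,1,2)
14 | A LOAD | counter=8 r=(8,8,7) succ=(1,1,0) retry=(1,1,2)
15 | A CAS | counter=9 r=(8,8,7) succ=(2,1,0) retry=(1,1,2)
16 | B CAS | counter=9 r=(8,8,7) succ=(2,1,0) retry=(1,2,2)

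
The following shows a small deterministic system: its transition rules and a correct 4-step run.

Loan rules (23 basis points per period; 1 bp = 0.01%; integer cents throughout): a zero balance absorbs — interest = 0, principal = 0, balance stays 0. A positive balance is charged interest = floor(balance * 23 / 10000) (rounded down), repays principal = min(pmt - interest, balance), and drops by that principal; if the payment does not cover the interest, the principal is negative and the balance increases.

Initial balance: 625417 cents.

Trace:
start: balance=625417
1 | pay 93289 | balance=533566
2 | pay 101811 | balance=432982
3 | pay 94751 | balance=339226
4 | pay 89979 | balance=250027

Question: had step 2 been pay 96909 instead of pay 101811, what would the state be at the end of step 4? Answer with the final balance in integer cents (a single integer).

254952

(re-executing from step 2 with the substitution; state before step 2: balance=533566)
2 | pay 96909 | balance=437884
3 | pay 94751 | balance=344140
4 | pay 89979 | balance=254952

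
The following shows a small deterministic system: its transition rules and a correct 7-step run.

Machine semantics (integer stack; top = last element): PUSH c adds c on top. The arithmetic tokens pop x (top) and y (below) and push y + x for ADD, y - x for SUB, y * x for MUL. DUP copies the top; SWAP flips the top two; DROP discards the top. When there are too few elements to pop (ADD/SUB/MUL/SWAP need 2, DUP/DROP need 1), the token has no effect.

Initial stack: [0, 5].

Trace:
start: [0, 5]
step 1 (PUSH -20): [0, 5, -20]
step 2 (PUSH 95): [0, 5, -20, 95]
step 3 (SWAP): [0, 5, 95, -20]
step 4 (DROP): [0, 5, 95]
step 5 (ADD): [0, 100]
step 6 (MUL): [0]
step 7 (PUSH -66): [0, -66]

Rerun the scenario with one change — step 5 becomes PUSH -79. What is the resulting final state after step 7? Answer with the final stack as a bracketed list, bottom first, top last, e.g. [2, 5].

(re-executing from step 5 with the substitution; state before step 5: [0, 5, 95])
step 5 (PUSH -79): [0, 5, 95, -79]
step 6 (MUL): [0, 5, -7505]
step 7 (PUSH -66): [0, 5, -7505, -66]

[0, 5, -7505, -66]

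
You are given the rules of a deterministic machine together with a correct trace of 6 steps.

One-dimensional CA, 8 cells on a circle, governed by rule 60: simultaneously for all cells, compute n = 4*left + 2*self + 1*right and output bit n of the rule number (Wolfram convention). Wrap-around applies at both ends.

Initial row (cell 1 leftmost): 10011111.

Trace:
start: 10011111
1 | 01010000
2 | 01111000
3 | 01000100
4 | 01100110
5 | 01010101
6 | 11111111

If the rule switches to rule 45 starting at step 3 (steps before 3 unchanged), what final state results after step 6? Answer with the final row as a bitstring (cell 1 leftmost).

(re-executing steps 3..6 under rule 45; state before step 3: 01111000)
3 | 01000011
4 | 11011010
5 | 10110111
6 | 01101100

01101100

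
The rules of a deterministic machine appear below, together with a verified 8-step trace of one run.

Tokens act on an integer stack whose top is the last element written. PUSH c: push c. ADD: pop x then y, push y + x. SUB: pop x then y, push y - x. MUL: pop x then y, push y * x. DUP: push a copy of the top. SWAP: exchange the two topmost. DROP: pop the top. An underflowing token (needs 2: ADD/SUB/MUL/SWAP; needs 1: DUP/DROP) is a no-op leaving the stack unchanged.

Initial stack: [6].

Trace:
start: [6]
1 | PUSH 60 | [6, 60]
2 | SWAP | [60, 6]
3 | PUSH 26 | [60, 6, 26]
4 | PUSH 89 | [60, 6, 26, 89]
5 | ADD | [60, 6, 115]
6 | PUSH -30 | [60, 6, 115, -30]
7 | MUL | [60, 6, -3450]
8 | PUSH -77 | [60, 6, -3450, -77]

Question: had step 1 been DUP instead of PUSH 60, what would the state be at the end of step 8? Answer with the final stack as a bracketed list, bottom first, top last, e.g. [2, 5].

[6, 6, -3450, -77]

(re-executing from step 1 with the substitution; state before step 1: [6])
1 | DUP | [6, 6]
2 | SWAP | [6, 6]
3 | PUSH 26 | [6, 6, 26]
4 | PUSH 89 | [6, 6, 26, 89]
5 | ADD | [6, 6, 115]
6 | PUSH -30 | [6, 6, 115, -30]
7 | MUL | [6, 6, -3450]
8 | PUSH -77 | [6, 6, -3450, -77]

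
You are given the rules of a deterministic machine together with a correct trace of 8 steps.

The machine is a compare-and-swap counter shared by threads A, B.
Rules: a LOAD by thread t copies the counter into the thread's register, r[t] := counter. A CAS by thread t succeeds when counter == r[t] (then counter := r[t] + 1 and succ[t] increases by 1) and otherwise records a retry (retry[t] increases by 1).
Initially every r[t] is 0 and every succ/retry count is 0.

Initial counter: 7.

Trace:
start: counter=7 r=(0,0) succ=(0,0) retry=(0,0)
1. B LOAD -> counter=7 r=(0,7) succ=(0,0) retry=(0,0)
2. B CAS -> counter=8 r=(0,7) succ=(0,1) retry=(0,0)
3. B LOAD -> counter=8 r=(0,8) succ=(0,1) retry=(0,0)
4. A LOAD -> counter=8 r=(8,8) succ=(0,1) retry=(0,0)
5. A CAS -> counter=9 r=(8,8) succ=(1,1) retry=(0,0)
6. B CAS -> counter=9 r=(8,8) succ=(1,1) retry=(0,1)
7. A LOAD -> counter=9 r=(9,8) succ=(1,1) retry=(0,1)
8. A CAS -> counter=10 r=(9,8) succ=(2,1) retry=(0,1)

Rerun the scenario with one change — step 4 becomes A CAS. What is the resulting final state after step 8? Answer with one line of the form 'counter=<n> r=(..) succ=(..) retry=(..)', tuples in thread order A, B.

counter=10 r=(9,8) succ=(1,2) retry=(2,0)

(re-executing from step 4 with the substitution; state before step 4: counter=8 r=(0,8) succ=(0,1) retry=(0,0))
4. A CAS -> counter=8 r=(0,8) succ=(0,1) retry=(1,0)
5. A CAS -> counter=8 r=(0,8) succ=(0,1) retry=(2,0)
6. B CAS -> counter=9 r=(0,8) succ=(0,2) retry=(2,0)
7. A LOAD -> counter=9 r=(9,8) succ=(0,2) retry=(2,0)
8. A CAS -> counter=10 r=(9,8) succ=(1,2) retry=(2,0)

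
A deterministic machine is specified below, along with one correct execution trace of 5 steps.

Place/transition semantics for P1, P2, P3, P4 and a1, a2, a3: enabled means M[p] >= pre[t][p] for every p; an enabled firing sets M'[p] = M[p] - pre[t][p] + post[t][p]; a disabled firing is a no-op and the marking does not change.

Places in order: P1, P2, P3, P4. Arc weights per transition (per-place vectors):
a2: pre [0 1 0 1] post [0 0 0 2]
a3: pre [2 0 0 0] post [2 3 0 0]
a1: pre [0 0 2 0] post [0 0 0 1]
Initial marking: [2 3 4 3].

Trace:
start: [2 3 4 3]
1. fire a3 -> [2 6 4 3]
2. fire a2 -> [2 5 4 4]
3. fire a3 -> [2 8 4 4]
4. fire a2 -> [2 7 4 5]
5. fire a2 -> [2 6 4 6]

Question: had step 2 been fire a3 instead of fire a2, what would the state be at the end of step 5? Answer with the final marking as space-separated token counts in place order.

(re-executing from step 2 with the substitution; state before step 2: [2 6 4 3])
2. fire a3 -> [2 9 4 3]
3. fire a3 -> [2 12 4 3]
4. fire a2 -> [2 11 4 4]
5. fire a2 -> [2 10 4 5]

2 10 4 5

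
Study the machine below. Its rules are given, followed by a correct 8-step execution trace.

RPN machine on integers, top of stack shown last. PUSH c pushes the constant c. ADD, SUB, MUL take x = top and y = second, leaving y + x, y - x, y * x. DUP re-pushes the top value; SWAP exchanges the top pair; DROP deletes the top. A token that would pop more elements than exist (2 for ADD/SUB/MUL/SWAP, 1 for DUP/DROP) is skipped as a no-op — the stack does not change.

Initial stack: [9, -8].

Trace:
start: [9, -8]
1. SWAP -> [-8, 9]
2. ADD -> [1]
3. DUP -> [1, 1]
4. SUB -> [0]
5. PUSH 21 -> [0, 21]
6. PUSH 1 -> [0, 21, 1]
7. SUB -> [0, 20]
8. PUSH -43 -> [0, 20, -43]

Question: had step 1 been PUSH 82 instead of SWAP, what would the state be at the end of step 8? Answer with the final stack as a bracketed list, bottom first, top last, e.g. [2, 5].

[9, 0, 20, -43]

(re-executing from step 1 with the substitution; state before step 1: [9, -8])
1. PUSH 82 -> [9, -8, 82]
2. ADD -> [9, 74]
3. DUP -> [9, 74, 74]
4. SUB -> [9, 0]
5. PUSH 21 -> [9, 0, 21]
6. PUSH 1 -> [9, 0, 21, 1]
7. SUB -> [9, 0, 20]
8. PUSH -43 -> [9, 0, 20, -43]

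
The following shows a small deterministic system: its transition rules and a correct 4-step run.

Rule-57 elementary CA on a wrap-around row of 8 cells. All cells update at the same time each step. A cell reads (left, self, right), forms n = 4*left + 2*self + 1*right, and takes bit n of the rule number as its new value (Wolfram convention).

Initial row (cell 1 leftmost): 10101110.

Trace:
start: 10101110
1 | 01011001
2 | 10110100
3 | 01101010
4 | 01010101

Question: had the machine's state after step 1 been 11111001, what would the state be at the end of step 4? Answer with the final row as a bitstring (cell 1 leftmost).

10001001

state after step 1 := 11111001
2 | 00000101
3 | 11110010
4 | 10001001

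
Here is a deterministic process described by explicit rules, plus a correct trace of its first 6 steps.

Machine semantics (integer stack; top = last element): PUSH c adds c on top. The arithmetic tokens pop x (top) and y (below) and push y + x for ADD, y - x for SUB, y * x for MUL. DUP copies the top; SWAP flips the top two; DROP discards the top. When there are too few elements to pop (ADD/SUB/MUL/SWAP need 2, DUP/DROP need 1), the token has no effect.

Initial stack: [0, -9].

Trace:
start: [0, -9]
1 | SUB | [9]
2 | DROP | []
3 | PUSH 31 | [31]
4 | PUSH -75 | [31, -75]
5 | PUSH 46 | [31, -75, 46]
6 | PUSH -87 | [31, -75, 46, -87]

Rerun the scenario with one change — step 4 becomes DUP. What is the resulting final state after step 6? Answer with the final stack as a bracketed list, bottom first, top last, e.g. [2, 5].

(re-executing from step 4 with the substitution; state before step 4: [31])
4 | DUP | [31, 31]
5 | PUSH 46 | [31, 31, 46]
6 | PUSH -87 | [31, 31, 46, -87]

[31, 31, 46, -87]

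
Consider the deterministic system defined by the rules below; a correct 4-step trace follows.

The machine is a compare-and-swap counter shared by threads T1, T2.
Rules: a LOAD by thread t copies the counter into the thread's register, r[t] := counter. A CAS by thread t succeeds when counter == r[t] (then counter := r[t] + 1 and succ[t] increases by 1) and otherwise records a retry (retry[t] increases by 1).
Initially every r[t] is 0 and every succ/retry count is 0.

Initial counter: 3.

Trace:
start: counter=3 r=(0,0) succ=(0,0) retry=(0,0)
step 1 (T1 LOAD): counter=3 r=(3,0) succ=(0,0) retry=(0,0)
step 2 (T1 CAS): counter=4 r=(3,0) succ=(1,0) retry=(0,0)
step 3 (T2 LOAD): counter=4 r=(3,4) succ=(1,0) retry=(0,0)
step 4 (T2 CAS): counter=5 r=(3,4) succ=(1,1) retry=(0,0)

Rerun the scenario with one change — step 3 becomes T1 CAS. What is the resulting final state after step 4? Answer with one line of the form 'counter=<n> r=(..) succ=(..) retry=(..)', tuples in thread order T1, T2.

(re-executing from step 3 with the substitution; state before step 3: counter=4 r=(3,0) succ=(1,0) retry=(0,0))
step 3 (T1 CAS): counter=4 r=(3,0) succ=(1,0) retry=(1,0)
step 4 (T2 CAS): counter=4 r=(3,0) succ=(1,0) retry=(1,1)

counter=4 r=(3,0) succ=(1,0) retry=(1,1)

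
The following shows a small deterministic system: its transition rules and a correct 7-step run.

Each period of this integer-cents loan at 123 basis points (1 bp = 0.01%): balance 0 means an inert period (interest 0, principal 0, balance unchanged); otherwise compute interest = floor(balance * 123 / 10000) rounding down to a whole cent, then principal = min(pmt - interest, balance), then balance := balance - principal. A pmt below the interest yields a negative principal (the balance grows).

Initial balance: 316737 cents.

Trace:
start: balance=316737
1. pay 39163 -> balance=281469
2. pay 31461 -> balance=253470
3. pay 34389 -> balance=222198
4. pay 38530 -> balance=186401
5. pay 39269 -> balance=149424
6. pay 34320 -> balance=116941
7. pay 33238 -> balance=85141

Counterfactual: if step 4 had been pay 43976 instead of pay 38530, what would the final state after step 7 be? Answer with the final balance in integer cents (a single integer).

(re-executing from step 4 with the substitution; state before step 4: balance=222198)
4. pay 43976 -> balance=180955
5. pay 39269 -> balance=143911
6. pay 34320 -> balance=111361
7. pay 33238 -> balance=79492

79492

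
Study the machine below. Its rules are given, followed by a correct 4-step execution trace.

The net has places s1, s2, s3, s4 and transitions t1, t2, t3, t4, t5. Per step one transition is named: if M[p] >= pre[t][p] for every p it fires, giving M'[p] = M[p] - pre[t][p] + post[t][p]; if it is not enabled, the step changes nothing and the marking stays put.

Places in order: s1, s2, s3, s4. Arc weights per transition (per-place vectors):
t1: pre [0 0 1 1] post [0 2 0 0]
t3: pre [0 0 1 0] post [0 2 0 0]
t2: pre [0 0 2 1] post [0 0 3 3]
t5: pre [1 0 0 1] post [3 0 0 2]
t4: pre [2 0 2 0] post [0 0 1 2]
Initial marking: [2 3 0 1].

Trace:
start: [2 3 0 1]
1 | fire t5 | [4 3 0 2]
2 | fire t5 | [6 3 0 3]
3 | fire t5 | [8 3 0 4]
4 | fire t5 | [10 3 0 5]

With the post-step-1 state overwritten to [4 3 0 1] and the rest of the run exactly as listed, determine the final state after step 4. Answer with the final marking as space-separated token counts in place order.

state after step 1 := [4 3 0 1]
2 | fire t5 | [6 3 0 2]
3 | fire t5 | [8 3 0 3]
4 | fire t5 | [10 3 0 4]

10 3 0 4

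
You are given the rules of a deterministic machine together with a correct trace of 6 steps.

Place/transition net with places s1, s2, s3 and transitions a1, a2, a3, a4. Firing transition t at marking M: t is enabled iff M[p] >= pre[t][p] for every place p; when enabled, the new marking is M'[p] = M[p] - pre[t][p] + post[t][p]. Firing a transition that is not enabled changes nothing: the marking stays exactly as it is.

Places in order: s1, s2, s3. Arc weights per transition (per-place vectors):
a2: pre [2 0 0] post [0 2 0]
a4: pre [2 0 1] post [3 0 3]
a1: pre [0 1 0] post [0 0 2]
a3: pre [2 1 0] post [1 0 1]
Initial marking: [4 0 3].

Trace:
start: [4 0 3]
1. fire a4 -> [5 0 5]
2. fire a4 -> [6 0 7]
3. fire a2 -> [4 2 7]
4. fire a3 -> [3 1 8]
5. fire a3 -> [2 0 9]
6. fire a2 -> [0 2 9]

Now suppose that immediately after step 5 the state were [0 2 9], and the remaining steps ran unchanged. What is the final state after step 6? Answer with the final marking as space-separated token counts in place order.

state after step 5 := [0 2 9]
6. fire a2 -> [0 2 9]

0 2 9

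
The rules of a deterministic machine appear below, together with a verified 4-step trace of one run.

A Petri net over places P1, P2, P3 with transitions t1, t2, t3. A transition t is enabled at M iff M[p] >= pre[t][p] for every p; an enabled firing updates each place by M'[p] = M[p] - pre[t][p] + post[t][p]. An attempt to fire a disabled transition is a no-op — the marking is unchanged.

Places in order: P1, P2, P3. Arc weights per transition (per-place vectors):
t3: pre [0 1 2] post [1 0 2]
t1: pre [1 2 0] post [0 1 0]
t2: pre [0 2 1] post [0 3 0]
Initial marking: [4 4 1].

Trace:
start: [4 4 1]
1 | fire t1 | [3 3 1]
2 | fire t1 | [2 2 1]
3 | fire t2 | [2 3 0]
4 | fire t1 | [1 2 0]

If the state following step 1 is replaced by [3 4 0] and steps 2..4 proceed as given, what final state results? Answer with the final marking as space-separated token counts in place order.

state after step 1 := [3 4 0]
2 | fire t1 | [2 3 0]
3 | fire t2 | [2 3 0]
4 | fire t1 | [1 2 0]

1 2 0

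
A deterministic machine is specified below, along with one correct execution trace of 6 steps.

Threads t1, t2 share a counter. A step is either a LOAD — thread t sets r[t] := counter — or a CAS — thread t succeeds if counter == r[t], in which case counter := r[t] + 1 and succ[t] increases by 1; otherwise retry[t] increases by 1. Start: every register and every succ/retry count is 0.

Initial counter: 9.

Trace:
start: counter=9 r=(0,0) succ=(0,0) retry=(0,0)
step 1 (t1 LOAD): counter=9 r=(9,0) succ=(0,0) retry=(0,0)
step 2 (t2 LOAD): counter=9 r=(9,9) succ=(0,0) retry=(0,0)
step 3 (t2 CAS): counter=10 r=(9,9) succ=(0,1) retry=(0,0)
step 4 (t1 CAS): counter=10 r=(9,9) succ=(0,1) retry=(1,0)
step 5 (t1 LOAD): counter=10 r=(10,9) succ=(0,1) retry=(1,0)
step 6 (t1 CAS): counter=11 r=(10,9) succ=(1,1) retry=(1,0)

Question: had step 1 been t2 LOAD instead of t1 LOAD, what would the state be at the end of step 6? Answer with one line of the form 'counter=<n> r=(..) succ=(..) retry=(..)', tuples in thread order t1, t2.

(re-executing from step 1 with the substitution; state before step 1: counter=9 r=(0,0) succ=(0,0) retry=(0,0))
step 1 (t2 LOAD): counter=9 r=(0,9) succ=(0,0) retry=(0,0)
step 2 (t2 LOAD): counter=9 r=(0,9) succ=(0,0) retry=(0,0)
step 3 (t2 CAS): counter=10 r=(0,9) succ=(0,1) retry=(0,0)
step 4 (t1 CAS): counter=10 r=(0,9) succ=(0,1) retry=(1,0)
step 5 (t1 LOAD): counter=10 r=(10,9) succ=(0,1) retry=(1,0)
step 6 (t1 CAS): counter=11 r=(10,9) succ=(1,1) retry=(1,0)

counter=11 r=(10,9) succ=(1,1) retry=(1,0)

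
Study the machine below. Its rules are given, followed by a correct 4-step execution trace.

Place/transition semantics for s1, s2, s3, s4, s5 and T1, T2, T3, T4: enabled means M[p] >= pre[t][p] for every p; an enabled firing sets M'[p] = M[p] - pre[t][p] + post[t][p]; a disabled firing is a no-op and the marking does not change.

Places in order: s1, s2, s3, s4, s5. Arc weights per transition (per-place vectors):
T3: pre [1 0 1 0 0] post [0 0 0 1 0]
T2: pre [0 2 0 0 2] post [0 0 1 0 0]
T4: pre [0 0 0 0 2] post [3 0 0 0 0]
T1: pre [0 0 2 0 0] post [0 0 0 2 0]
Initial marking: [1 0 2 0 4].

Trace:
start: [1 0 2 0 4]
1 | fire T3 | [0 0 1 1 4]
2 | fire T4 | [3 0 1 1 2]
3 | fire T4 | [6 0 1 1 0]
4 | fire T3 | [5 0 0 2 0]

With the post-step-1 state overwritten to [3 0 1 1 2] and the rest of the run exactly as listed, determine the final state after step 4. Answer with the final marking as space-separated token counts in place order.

state after step 1 := [3 0 1 1 2]
2 | fire T4 | [6 0 1 1 0]
3 | fire T4 | [6 0 1 1 0]
4 | fire T3 | [5 0 0 2 0]

5 0 0 2 0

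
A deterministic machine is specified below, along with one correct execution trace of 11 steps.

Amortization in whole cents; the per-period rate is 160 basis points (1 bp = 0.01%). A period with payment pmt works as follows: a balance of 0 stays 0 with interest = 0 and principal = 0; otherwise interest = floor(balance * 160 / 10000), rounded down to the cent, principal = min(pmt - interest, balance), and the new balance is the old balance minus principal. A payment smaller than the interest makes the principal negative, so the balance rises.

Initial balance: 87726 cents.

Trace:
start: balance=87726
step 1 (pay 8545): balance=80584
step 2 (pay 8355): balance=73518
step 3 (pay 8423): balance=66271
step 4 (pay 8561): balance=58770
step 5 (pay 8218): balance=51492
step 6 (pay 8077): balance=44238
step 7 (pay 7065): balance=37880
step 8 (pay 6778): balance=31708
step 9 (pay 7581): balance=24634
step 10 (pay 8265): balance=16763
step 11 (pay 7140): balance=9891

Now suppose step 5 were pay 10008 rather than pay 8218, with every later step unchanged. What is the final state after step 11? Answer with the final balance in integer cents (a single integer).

(re-executing from step 5 with the substitution; state before step 5: balance=58770)
step 5 (pay 10008): balance=49702
step 6 (pay 8077): balance=42420
step 7 (pay 7065): balance=36033
step 8 (pay 6778): balance=29831
step 9 (pay 7581): balance=22727
step 10 (pay 8265): balance=14825
step 11 (pay 7140): balance=7922

7922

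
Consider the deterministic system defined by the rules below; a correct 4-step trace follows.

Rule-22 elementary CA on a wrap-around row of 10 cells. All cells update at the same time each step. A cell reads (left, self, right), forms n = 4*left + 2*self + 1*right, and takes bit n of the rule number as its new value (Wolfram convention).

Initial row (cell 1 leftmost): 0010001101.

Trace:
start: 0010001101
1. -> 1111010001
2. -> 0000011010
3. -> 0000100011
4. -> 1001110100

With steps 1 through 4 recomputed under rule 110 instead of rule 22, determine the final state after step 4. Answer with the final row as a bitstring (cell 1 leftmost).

(re-executing steps 1..4 under rule 110; state before step 1: 0010001101)
1. -> 0110011111
2. -> 1110110001
3. -> 0011110011
4. -> 0110010111

0110010111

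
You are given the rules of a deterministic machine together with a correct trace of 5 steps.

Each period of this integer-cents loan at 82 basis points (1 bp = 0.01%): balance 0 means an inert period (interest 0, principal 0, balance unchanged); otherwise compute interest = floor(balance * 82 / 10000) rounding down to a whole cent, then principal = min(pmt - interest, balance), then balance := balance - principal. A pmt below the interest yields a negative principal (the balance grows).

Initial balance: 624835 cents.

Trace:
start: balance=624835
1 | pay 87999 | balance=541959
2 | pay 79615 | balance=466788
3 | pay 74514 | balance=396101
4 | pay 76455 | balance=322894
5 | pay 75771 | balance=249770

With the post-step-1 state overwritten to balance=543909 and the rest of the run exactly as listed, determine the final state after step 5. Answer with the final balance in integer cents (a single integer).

251785

state after step 1 := balance=543909
2 | pay 79615 | balance=468754
3 | pay 74514 | balance=398083
4 | pay 76455 | balance=324892
5 | pay 75771 | balance=251785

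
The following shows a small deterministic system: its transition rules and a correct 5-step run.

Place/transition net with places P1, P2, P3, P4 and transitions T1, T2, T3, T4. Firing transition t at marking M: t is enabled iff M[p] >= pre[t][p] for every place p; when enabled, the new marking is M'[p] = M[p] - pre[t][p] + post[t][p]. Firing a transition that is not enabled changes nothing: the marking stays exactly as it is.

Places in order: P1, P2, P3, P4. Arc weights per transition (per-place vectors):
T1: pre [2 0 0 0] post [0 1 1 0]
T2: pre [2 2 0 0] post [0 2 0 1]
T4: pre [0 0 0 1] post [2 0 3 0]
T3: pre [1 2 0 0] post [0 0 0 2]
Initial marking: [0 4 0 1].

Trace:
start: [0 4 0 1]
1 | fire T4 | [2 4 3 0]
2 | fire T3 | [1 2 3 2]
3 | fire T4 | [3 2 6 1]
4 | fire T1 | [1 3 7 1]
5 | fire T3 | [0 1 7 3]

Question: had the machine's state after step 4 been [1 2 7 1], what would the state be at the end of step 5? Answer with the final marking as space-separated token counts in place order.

0 0 7 3

state after step 4 := [1 2 7 1]
5 | fire T3 | [0 0 7 3]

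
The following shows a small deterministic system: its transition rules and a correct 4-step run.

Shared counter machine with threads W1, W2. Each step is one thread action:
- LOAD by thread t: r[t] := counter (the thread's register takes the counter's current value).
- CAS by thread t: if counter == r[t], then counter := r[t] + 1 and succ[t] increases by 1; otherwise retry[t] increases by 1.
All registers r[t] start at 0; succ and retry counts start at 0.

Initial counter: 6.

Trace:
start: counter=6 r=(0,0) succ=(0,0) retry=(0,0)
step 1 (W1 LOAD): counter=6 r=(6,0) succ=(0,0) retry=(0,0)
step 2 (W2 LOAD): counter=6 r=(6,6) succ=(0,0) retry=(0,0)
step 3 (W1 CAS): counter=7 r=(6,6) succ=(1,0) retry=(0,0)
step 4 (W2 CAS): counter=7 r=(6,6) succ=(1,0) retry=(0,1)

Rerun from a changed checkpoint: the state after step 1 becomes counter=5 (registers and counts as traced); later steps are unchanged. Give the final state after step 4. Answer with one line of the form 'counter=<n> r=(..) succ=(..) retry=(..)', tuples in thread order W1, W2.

state after step 1 := counter=5 r=(6,0) succ=(0,0) retry=(0,0)
step 2 (W2 LOAD): counter=5 r=(6,5) succ=(0,0) retry=(0,0)
step 3 (W1 CAS): counter=5 r=(6,5) succ=(0,0) retry=(1,0)
step 4 (W2 CAS): counter=6 r=(6,5) succ=(0,1) retry=(1,0)

counter=6 r=(6,5) succ=(0,1) retry=(1,0)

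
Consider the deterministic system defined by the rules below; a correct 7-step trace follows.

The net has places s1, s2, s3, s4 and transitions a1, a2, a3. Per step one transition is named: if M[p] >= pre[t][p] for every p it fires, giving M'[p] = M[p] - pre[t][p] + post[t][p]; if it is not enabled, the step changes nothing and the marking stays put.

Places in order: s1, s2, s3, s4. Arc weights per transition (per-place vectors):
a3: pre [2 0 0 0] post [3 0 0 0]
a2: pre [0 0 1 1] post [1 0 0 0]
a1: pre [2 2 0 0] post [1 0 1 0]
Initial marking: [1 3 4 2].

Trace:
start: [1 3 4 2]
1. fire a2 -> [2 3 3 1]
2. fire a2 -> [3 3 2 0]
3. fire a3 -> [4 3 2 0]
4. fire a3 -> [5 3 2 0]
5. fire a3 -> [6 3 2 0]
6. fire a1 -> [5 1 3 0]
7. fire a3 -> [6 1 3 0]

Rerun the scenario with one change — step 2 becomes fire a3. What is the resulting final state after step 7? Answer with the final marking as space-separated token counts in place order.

6 1 4 1

(re-executing from step 2 with the substitution; state before step 2: [2 3 3 1])
2. fire a3 -> [3 3 3 1]
3. fire a3 -> [4 3 3 1]
4. fire a3 -> [5 3 3 1]
5. fire a3 -> [6 3 3 1]
6. fire a1 -> [5 1 4 1]
7. fire a3 -> [6 1 4 1]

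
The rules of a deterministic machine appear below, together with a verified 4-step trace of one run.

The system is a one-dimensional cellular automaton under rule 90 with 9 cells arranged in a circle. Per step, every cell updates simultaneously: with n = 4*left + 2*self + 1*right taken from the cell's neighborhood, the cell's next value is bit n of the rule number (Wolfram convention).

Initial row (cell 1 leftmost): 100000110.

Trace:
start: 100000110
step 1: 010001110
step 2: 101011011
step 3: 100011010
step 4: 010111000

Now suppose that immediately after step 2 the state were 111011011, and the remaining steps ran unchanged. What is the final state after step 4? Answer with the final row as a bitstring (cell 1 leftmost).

010011001

state after step 2 := 111011011
step 3: 001011010
step 4: 010011001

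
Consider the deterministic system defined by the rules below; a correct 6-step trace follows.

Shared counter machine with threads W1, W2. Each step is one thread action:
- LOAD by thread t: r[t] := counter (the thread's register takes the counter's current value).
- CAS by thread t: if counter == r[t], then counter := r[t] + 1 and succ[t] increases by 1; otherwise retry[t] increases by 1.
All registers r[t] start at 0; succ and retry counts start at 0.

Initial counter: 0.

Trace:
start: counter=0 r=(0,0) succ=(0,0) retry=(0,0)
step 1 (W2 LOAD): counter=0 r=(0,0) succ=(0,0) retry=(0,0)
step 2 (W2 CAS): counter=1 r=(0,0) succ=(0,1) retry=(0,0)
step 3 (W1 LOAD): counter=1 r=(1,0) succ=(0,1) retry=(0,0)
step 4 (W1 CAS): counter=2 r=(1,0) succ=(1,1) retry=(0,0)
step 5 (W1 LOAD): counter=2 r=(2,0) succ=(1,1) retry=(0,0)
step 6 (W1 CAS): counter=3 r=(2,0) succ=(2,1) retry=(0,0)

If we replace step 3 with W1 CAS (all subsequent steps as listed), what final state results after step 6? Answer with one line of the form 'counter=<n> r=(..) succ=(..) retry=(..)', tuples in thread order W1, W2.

(re-executing from step 3 with the substitution; state before step 3: counter=1 r=(0,0) succ=(0,1) retry=(0,0))
step 3 (W1 CAS): counter=1 r=(0,0) succ=(0,1) retry=(1,0)
step 4 (W1 CAS): counter=1 r=(0,0) succ=(0,1) retry=(2,0)
step 5 (W1 LOAD): counter=1 r=(1,0) succ=(0,1) retry=(2,0)
step 6 (W1 CAS): counter=2 r=(1,0) succ=(1,1) retry=(2,0)

counter=2 r=(1,0) succ=(1,1) retry=(2,0)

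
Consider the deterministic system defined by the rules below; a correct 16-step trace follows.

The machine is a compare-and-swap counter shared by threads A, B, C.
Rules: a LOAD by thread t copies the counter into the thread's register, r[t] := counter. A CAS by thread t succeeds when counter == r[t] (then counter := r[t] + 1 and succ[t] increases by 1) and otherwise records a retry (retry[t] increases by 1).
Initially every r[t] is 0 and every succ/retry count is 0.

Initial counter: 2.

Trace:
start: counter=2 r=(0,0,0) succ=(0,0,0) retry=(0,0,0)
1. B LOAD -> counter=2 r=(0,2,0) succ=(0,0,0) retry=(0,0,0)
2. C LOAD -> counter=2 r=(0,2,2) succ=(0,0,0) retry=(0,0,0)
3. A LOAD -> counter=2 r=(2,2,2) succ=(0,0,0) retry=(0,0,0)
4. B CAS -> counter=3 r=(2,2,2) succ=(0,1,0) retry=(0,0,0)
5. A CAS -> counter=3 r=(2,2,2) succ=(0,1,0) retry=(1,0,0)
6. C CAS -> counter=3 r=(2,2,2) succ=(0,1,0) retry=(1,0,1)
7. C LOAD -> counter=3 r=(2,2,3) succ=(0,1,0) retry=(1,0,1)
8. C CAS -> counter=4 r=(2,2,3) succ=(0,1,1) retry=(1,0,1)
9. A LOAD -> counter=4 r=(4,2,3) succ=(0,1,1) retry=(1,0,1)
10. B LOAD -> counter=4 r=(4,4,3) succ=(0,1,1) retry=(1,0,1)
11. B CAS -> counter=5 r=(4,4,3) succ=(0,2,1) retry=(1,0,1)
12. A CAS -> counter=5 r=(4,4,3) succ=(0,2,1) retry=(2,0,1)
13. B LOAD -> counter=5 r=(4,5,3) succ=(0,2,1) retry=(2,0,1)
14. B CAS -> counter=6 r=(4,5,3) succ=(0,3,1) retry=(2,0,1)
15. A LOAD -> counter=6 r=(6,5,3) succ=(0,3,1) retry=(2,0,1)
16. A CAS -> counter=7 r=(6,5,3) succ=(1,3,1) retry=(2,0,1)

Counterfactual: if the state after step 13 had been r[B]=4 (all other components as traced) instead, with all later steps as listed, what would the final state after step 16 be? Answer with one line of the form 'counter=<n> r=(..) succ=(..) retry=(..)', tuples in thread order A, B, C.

counter=6 r=(5,4,3) succ=(1,2,1) retry=(2,1,1)

state after step 13 := counter=5 r=(4,4,3) succ=(0,2,1) retry=(2,0,1)
14. B CAS -> counter=5 r=(4,4,3) succ=(0,2,1) retry=(2,1,1)
15. A LOAD -> counter=5 r=(5,4,3) succ=(0,2,1) retry=(2,1,1)
16. A CAS -> counter=6 r=(5,4,3) succ=(1,2,1) retry=(2,1,1)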